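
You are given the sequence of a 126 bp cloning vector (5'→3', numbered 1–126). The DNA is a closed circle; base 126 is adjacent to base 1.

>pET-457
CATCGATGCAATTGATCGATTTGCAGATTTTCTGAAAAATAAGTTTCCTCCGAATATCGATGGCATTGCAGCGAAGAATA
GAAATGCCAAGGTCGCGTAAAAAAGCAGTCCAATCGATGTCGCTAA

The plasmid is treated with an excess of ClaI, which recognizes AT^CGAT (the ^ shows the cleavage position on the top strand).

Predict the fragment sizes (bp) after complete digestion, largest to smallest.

ClaI sites (ATCGAT) start at positions 2, 15, 56, 113.
ClaI cuts after base 2 of each site, so after positions 3, 16, 57, 114.
Circular molecule, 4 cuts → 4 fragments:
  4–16 → 13 bp
  17–57 → 41 bp
  58–114 → 57 bp
  115–126 then 1–3 → 12 + 3 = 15 bp
Sorted largest to smallest: 57, 41, 15, 13 bp.

57, 41, 15, 13 bp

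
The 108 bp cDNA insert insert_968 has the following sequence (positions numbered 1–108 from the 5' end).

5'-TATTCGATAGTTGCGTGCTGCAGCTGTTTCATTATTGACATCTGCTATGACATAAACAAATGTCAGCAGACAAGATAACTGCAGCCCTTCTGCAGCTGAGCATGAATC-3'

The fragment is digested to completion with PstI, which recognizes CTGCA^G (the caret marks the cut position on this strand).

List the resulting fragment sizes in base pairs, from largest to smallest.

PstI sites (CTGCAG) start at positions 18, 79, 90.
PstI cuts after base 5 of each site (before the last base), so after positions 22, 83, 94.
Linear molecule, 3 cuts → 4 fragments:
  1–22 → 22 bp
  23–83 → 61 bp
  84–94 → 11 bp
  95–108 → 14 bp
Sorted largest to smallest: 61, 22, 14, 11 bp.

61, 22, 14, 11 bp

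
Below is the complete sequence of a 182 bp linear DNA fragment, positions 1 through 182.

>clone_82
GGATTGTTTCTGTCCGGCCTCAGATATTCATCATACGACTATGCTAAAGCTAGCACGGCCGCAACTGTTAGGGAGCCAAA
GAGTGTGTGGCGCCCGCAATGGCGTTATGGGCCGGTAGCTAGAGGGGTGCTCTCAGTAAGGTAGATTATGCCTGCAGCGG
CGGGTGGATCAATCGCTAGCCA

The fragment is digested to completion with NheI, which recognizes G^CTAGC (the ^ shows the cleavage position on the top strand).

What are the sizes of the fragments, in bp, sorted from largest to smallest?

NheI sites (GCTAGC) start at positions 49, 175.
NheI cuts after the first base of each site, so after positions 49, 175.
Linear molecule, 2 cuts → 3 fragments:
  1–49 → 49 bp
  50–175 → 126 bp
  176–182 → 7 bp
Sorted largest to smallest: 126, 49, 7 bp.

126, 49, 7 bp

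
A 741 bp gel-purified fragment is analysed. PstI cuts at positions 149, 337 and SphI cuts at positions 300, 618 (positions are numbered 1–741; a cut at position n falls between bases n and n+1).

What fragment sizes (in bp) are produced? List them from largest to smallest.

Combined cut positions (sorted): 149, 300, 337, 618.
Linear molecule, 4 cuts → 5 fragments:
  149 − 0 = 149 bp
  300 − 149 = 151 bp
  337 − 300 = 37 bp
  618 − 337 = 281 bp
  741 − 618 = 123 bp
Sorted largest to smallest: 281, 151, 149, 123, 37 bp.

281, 151, 149, 123, 37 bp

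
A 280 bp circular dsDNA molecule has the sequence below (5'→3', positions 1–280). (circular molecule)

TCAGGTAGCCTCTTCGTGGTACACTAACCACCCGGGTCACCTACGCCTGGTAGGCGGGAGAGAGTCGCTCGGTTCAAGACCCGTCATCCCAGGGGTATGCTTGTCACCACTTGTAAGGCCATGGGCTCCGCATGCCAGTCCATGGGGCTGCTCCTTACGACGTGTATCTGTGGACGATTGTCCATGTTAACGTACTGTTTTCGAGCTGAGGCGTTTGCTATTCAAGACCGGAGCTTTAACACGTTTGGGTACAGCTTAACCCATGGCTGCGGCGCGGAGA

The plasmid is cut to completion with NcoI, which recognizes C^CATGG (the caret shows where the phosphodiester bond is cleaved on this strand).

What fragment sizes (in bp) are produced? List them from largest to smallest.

NcoI sites (CCATGG) start at positions 119, 140, 261.
NcoI cuts after the first base of each site, so after positions 119, 140, 261.
Circular molecule, 3 cuts → 3 fragments:
  120–140 → 21 bp
  141–261 → 121 bp
  262–280 then 1–119 → 19 + 119 = 138 bp
Sorted largest to smallest: 138, 121, 21 bp.

138, 121, 21 bp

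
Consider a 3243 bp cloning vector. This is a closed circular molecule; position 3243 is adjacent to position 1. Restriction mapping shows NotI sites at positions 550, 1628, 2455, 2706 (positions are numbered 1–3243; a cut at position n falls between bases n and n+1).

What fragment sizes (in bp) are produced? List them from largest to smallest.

1087, 1078, 827, 251 bp

Circular molecule, 4 cuts → 4 fragments:
  1628 − 550 = 1078 bp
  2455 − 1628 = 827 bp
  2706 − 2455 = 251 bp
  wrap: 3243 − 2706 + 550 = 1087 bp
Sorted largest to smallest: 1087, 1078, 827, 251 bp.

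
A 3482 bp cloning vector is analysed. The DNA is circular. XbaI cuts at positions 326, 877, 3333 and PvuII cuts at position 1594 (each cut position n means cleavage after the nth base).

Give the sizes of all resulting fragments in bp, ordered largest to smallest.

Combined cut positions (sorted): 326, 877, 1594, 3333.
Circular molecule, 4 cuts → 4 fragments:
  877 − 326 = 551 bp
  1594 − 877 = 717 bp
  3333 − 1594 = 1739 bp
  wrap: 3482 − 3333 + 326 = 475 bp
Sorted largest to smallest: 1739, 717, 551, 475 bp.

1739, 717, 551, 475 bp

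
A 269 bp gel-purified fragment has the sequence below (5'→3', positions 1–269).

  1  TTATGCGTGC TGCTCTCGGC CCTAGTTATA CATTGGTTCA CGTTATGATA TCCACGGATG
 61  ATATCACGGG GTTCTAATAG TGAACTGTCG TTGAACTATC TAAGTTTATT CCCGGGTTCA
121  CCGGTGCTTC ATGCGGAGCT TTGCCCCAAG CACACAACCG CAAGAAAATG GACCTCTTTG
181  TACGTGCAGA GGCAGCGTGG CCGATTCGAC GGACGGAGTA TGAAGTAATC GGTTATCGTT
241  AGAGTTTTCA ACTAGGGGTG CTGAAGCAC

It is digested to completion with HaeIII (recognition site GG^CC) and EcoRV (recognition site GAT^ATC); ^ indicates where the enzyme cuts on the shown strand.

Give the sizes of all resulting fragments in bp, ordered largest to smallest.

138, 69, 30, 19, 13 bp

HaeIII sites (GGCC) start at positions 18, 199.
HaeIII cuts after base 2 of each site, so after positions 19, 200.
EcoRV sites (GATATC) start at positions 47, 60.
EcoRV cuts after base 3 of each site, so after positions 49, 62.
Combined cut positions: 19, 49, 62, 200.
Linear molecule, 4 cuts → 5 fragments:
  1–19 → 19 bp
  20–49 → 30 bp
  50–62 → 13 bp
  63–200 → 138 bp
  201–269 → 69 bp
Sorted largest to smallest: 138, 69, 30, 19, 13 bp.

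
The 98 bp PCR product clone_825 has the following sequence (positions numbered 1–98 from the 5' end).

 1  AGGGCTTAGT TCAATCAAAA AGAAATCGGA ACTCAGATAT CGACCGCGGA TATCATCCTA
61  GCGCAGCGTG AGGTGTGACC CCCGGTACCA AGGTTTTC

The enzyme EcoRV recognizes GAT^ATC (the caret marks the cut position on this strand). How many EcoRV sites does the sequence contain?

GATATC occurs starting at positions 36, 49.
EcoRV cuts at 2 sites.

2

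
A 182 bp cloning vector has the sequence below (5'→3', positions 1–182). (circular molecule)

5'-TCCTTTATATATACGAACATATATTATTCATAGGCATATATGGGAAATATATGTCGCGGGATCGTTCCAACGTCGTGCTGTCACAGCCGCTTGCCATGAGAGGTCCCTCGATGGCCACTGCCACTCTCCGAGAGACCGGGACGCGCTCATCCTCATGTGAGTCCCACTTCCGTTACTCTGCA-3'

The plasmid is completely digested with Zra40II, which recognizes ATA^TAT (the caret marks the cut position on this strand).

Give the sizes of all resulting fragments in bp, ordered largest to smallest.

142, 17, 12, 11 bp

Zra40II sites (ATATAT) start at positions 7, 19, 36, 47.
Zra40II cuts after base 3 of each site, so after positions 9, 21, 38, 49.
Circular molecule, 4 cuts → 4 fragments:
  10–21 → 12 bp
  22–38 → 17 bp
  39–49 → 11 bp
  50–182 then 1–9 → 133 + 9 = 142 bp
Sorted largest to smallest: 142, 17, 12, 11 bp.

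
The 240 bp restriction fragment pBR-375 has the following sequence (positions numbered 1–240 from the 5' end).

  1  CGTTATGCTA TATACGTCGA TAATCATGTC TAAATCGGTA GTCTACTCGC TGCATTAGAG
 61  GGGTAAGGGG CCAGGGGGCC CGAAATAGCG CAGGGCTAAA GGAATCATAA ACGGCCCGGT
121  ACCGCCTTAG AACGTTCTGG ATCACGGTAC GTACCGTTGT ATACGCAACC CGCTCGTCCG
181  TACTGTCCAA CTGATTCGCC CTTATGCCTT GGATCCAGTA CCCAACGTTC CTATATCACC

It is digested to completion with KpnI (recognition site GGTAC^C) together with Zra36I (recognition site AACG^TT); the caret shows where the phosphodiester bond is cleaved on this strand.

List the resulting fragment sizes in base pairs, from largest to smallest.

122, 93, 13, 12 bp

The KpnI site (GGTACC) starts at position 118.
KpnI cuts after base 5 of each site (before the last base), so after position 122.
Zra36I sites (AACGTT) start at positions 131, 224.
Zra36I cuts after base 4 of each site, so after positions 134, 227.
Combined cut positions: 122, 134, 227.
Linear molecule, 3 cuts → 4 fragments:
  1–122 → 122 bp
  123–134 → 12 bp
  135–227 → 93 bp
  228–240 → 13 bp
Sorted largest to smallest: 122, 93, 13, 12 bp.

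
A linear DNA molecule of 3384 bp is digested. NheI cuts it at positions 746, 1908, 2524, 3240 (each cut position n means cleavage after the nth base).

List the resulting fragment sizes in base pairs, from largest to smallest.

1162, 746, 716, 616, 144 bp

Linear molecule, 4 cuts → 5 fragments:
  746 − 0 = 746 bp
  1908 − 746 = 1162 bp
  2524 − 1908 = 616 bp
  3240 − 2524 = 716 bp
  3384 − 3240 = 144 bp
Sorted largest to smallest: 1162, 746, 716, 616, 144 bp.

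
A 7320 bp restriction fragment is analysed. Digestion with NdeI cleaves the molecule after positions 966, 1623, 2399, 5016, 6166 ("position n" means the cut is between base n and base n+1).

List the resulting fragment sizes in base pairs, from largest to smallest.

2617, 1154, 1150, 966, 776, 657 bp

Linear molecule, 5 cuts → 6 fragments:
  966 − 0 = 966 bp
  1623 − 966 = 657 bp
  2399 − 1623 = 776 bp
  5016 − 2399 = 2617 bp
  6166 − 5016 = 1150 bp
  7320 − 6166 = 1154 bp
Sorted largest to smallest: 2617, 1154, 1150, 966, 776, 657 bp.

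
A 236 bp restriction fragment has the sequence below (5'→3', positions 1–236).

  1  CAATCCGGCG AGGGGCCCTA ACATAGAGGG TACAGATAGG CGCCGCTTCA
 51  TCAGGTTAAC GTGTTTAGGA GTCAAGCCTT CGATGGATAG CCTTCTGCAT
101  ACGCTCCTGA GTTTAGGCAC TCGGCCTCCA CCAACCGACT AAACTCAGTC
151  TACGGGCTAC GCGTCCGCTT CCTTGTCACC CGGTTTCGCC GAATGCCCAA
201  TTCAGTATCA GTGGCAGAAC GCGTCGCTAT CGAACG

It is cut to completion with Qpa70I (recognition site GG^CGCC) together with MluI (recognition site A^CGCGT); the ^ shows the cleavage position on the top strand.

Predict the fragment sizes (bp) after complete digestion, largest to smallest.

The Qpa70I site (GGCGCC) starts at position 39.
Qpa70I cuts after base 2 of each site, so after position 40.
MluI sites (ACGCGT) start at positions 159, 219.
MluI cuts after the first base of each site, so after positions 159, 219.
Combined cut positions: 40, 159, 219.
Linear molecule, 3 cuts → 4 fragments:
  1–40 → 40 bp
  41–159 → 119 bp
  160–219 → 60 bp
  220–236 → 17 bp
Sorted largest to smallest: 119, 60, 40, 17 bp.

119, 60, 40, 17 bp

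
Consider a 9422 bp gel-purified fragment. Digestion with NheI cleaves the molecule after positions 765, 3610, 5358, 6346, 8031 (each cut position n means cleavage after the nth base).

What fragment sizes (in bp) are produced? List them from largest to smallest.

Linear molecule, 5 cuts → 6 fragments:
  765 − 0 = 765 bp
  3610 − 765 = 2845 bp
  5358 − 3610 = 1748 bp
  6346 − 5358 = 988 bp
  8031 − 6346 = 1685 bp
  9422 − 8031 = 1391 bp
Sorted largest to smallest: 2845, 1748, 1685, 1391, 988, 765 bp.

2845, 1748, 1685, 1391, 988, 765 bp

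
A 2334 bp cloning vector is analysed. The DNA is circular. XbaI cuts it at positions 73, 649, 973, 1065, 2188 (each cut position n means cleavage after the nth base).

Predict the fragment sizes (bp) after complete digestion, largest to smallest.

1123, 576, 324, 219, 92 bp

Circular molecule, 5 cuts → 5 fragments:
  649 − 73 = 576 bp
  973 − 649 = 324 bp
  1065 − 973 = 92 bp
  2188 − 1065 = 1123 bp
  wrap: 2334 − 2188 + 73 = 219 bp
Sorted largest to smallest: 1123, 576, 324, 219, 92 bp.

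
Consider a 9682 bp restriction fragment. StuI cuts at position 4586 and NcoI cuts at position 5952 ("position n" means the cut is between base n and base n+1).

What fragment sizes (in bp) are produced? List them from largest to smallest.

4586, 3730, 1366 bp

Combined cut positions (sorted): 4586, 5952.
Linear molecule, 2 cuts → 3 fragments:
  4586 − 0 = 4586 bp
  5952 − 4586 = 1366 bp
  9682 − 5952 = 3730 bp
Sorted largest to smallest: 4586, 3730, 1366 bp.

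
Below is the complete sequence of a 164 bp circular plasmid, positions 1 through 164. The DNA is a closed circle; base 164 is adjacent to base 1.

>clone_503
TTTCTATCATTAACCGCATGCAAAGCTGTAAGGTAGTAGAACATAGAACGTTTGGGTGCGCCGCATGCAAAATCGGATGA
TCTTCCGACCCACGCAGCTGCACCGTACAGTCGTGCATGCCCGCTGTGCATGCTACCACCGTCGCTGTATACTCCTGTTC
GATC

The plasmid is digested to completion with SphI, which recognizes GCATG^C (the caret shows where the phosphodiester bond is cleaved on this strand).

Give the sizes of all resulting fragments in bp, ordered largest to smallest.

SphI sites (GCATGC) start at positions 16, 63, 115, 128.
SphI cuts after base 5 of each site (before the last base), so after positions 20, 67, 119, 132.
Circular molecule, 4 cuts → 4 fragments:
  21–67 → 47 bp
  68–119 → 52 bp
  120–132 → 13 bp
  133–164 then 1–20 → 32 + 20 = 52 bp
Sorted largest to smallest: 52, 52, 47, 13 bp.

52, 52, 47, 13 bp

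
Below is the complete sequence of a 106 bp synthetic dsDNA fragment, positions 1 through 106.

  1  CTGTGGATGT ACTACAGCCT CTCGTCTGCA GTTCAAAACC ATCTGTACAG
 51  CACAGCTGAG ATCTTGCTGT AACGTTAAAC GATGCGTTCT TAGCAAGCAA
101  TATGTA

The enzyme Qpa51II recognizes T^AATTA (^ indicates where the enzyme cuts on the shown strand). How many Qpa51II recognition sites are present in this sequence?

No occurrence of TAATTA is present in the sequence.
Qpa51II does not cut: 0 sites.

0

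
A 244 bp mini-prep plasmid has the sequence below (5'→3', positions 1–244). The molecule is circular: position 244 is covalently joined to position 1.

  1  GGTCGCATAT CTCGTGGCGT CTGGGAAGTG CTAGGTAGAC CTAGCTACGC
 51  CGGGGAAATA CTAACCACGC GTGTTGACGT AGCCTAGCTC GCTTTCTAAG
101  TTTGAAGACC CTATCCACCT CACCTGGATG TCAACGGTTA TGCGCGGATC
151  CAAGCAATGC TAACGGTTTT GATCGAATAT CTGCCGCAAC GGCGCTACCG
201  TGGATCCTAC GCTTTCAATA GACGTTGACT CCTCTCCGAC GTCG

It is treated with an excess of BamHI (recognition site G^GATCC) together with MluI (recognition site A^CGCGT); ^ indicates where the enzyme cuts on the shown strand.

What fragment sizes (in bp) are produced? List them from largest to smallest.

BamHI sites (GGATCC) start at positions 146, 202.
BamHI cuts after the first base of each site, so after positions 146, 202.
The MluI site (ACGCGT) starts at position 67.
MluI cuts after the first base of each site, so after position 67.
Combined cut positions: 67, 146, 202.
Circular molecule, 3 cuts → 3 fragments:
  68–146 → 79 bp
  147–202 → 56 bp
  203–244 then 1–67 → 42 + 67 = 109 bp
Sorted largest to smallest: 109, 79, 56 bp.

109, 79, 56 bp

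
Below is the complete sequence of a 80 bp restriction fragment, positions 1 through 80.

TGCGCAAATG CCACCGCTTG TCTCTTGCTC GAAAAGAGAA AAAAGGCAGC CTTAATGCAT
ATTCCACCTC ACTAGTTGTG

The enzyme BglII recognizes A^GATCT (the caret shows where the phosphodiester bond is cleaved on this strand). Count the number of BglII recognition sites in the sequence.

0

No occurrence of AGATCT is present in the sequence.
BglII does not cut: 0 sites.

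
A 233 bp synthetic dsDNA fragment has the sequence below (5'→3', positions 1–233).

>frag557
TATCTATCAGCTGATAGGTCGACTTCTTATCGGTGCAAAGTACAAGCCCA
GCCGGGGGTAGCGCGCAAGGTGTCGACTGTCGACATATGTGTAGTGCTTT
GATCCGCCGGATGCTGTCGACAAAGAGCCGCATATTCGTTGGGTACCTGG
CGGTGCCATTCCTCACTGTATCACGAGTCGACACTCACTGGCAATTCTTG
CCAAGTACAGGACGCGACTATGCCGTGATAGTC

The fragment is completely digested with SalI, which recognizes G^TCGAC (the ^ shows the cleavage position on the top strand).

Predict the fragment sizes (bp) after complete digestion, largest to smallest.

SalI sites (GTCGAC) start at positions 18, 72, 79, 116, 177.
SalI cuts after the first base of each site, so after positions 18, 72, 79, 116, 177.
Linear molecule, 5 cuts → 6 fragments:
  1–18 → 18 bp
  19–72 → 54 bp
  73–79 → 7 bp
  80–116 → 37 bp
  117–177 → 61 bp
  178–233 → 56 bp
Sorted largest to smallest: 61, 56, 54, 37, 18, 7 bp.

61, 56, 54, 37, 18, 7 bp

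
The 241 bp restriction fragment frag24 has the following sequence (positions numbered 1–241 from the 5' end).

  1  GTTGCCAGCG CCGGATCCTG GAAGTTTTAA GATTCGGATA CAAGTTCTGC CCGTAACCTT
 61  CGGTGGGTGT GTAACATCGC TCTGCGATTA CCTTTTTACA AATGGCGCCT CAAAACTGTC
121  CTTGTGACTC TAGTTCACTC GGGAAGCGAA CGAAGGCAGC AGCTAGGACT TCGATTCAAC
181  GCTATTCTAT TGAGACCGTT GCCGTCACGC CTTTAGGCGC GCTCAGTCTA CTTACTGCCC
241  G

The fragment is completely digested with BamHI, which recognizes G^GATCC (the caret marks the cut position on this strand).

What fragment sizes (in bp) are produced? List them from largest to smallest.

The BamHI site (GGATCC) starts at position 13.
BamHI cuts after the first base of each site, so after position 13.
Linear molecule, 1 cut → 2 fragments:
  1–13 → 13 bp
  14–241 → 228 bp
Sorted largest to smallest: 228, 13 bp.

228, 13 bp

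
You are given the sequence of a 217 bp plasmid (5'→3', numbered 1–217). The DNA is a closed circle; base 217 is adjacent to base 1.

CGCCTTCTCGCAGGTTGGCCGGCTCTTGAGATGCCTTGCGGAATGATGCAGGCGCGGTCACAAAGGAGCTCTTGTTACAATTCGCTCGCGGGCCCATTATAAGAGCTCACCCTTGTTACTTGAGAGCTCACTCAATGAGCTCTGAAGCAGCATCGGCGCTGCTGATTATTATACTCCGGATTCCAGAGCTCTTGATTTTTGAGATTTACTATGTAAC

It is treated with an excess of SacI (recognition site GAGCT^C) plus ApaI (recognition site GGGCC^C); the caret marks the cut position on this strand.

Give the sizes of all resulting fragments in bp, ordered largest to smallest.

SacI sites (GAGCTC) start at positions 66, 103, 124, 137, 186.
SacI cuts after base 5 of each site (before the last base), so after positions 70, 107, 128, 141, 190.
The ApaI site (GGGCCC) starts at position 90.
ApaI cuts after base 5 of each site (before the last base), so after position 94.
Combined cut positions: 70, 94, 107, 128, 141, 190.
Circular molecule, 6 cuts → 6 fragments:
  71–94 → 24 bp
  95–107 → 13 bp
  108–128 → 21 bp
  129–141 → 13 bp
  142–190 → 49 bp
  191–217 then 1–70 → 27 + 70 = 97 bp
Sorted largest to smallest: 97, 49, 24, 21, 13, 13 bp.

97, 49, 24, 21, 13, 13 bp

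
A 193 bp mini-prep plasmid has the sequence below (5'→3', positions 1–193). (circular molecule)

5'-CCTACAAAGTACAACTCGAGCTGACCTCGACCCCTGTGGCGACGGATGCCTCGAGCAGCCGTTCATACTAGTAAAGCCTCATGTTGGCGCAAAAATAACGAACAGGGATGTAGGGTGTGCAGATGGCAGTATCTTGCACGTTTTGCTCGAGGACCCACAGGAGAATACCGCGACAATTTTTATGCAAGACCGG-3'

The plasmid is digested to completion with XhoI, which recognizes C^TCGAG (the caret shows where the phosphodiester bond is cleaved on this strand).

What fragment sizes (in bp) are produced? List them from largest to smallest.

XhoI sites (CTCGAG) start at positions 15, 50, 146.
XhoI cuts after the first base of each site, so after positions 15, 50, 146.
Circular molecule, 3 cuts → 3 fragments:
  16–50 → 35 bp
  51–146 → 96 bp
  147–193 then 1–15 → 47 + 15 = 62 bp
Sorted largest to smallest: 96, 62, 35 bp.

96, 62, 35 bp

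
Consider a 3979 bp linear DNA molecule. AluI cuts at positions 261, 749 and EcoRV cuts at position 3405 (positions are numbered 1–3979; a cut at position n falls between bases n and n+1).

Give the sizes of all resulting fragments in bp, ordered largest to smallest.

Combined cut positions (sorted): 261, 749, 3405.
Linear molecule, 3 cuts → 4 fragments:
  261 − 0 = 261 bp
  749 − 261 = 488 bp
  3405 − 749 = 2656 bp
  3979 − 3405 = 574 bp
Sorted largest to smallest: 2656, 574, 488, 261 bp.

2656, 574, 488, 261 bp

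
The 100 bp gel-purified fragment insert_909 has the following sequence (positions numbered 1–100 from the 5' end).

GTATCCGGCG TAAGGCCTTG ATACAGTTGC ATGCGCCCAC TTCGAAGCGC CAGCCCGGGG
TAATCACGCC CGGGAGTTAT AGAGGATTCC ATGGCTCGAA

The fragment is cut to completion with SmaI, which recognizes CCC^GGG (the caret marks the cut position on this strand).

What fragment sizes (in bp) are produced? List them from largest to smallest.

56, 29, 15 bp

SmaI sites (CCCGGG) start at positions 54, 69.
SmaI cuts after base 3 of each site, so after positions 56, 71.
Linear molecule, 2 cuts → 3 fragments:
  1–56 → 56 bp
  57–71 → 15 bp
  72–100 → 29 bp
Sorted largest to smallest: 56, 29, 15 bp.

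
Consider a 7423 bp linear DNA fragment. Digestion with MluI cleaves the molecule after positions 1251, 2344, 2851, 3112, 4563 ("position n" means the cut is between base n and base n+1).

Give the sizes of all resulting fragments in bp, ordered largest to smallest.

Linear molecule, 5 cuts → 6 fragments:
  1251 − 0 = 1251 bp
  2344 − 1251 = 1093 bp
  2851 − 2344 = 507 bp
  3112 − 2851 = 261 bp
  4563 − 3112 = 1451 bp
  7423 − 4563 = 2860 bp
Sorted largest to smallest: 2860, 1451, 1251, 1093, 507, 261 bp.

2860, 1451, 1251, 1093, 507, 261 bp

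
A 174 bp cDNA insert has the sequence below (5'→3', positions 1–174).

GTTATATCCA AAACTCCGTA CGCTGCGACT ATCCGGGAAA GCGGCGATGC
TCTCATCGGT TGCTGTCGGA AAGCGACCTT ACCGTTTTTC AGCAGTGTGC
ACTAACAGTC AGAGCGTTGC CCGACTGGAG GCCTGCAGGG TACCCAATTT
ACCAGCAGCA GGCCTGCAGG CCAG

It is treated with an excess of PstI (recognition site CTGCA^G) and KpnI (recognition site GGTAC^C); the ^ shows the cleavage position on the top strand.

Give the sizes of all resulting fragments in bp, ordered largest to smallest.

137, 25, 6, 6 bp

PstI sites (CTGCAG) start at positions 133, 164.
PstI cuts after base 5 of each site (before the last base), so after positions 137, 168.
The KpnI site (GGTACC) starts at position 139.
KpnI cuts after base 5 of each site (before the last base), so after position 143.
Combined cut positions: 137, 143, 168.
Linear molecule, 3 cuts → 4 fragments:
  1–137 → 137 bp
  138–143 → 6 bp
  144–168 → 25 bp
  169–174 → 6 bp
Sorted largest to smallest: 137, 25, 6, 6 bp.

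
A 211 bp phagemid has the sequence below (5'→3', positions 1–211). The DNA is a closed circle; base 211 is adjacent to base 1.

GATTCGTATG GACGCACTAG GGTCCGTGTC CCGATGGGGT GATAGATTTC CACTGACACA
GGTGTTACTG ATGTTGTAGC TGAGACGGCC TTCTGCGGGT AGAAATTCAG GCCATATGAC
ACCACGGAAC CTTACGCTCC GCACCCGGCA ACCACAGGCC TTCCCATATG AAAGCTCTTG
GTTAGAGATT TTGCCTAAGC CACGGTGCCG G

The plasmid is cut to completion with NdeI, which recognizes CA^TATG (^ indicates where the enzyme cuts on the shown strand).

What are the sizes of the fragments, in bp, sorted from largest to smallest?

159, 52 bp

NdeI sites (CATATG) start at positions 113, 165.
NdeI cuts after base 2 of each site, so after positions 114, 166.
Circular molecule, 2 cuts → 2 fragments:
  115–166 → 52 bp
  167–211 then 1–114 → 45 + 114 = 159 bp
Sorted largest to smallest: 159, 52 bp.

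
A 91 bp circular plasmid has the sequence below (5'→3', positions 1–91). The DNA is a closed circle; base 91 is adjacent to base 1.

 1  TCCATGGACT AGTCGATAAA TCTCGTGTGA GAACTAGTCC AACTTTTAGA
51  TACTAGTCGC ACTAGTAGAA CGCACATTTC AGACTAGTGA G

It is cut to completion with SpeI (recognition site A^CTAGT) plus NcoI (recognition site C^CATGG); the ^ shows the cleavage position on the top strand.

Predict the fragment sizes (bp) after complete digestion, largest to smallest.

25, 22, 19, 10, 9, 6 bp

SpeI sites (ACTAGT) start at positions 8, 33, 52, 61, 83.
SpeI cuts after the first base of each site, so after positions 8, 33, 52, 61, 83.
The NcoI site (CCATGG) starts at position 2.
NcoI cuts after the first base of each site, so after position 2.
Combined cut positions: 2, 8, 33, 52, 61, 83.
Circular molecule, 6 cuts → 6 fragments:
  3–8 → 6 bp
  9–33 → 25 bp
  34–52 → 19 bp
  53–61 → 9 bp
  62–83 → 22 bp
  84–91 then 1–2 → 8 + 2 = 10 bp
Sorted largest to smallest: 25, 22, 19, 10, 9, 6 bp.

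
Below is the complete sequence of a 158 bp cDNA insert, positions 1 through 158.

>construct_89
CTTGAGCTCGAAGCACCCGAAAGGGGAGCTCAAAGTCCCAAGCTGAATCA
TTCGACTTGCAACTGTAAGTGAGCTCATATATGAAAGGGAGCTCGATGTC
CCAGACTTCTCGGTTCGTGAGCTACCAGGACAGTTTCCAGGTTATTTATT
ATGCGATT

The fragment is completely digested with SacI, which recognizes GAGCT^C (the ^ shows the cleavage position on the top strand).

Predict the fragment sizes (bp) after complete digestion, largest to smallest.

SacI sites (GAGCTC) start at positions 4, 26, 71, 89.
SacI cuts after base 5 of each site (before the last base), so after positions 8, 30, 75, 93.
Linear molecule, 4 cuts → 5 fragments:
  1–8 → 8 bp
  9–30 → 22 bp
  31–75 → 45 bp
  76–93 → 18 bp
  94–158 → 65 bp
Sorted largest to smallest: 65, 45, 22, 18, 8 bp.

65, 45, 22, 18, 8 bp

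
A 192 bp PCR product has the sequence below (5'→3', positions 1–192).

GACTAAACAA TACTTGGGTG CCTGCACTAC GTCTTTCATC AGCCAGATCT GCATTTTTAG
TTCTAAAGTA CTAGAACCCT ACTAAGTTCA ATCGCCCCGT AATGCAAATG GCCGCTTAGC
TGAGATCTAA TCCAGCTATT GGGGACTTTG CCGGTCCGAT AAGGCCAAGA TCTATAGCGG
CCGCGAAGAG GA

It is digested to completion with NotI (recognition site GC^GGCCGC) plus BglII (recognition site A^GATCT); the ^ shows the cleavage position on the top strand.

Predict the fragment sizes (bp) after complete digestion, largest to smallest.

78, 45, 45, 14, 10 bp

The NotI site (GCGGCCGC) starts at position 177.
NotI cuts after base 2 of each site, so after position 178.
BglII sites (AGATCT) start at positions 45, 123, 168.
BglII cuts after the first base of each site, so after positions 45, 123, 168.
Combined cut positions: 45, 123, 168, 178.
Linear molecule, 4 cuts → 5 fragments:
  1–45 → 45 bp
  46–123 → 78 bp
  124–168 → 45 bp
  169–178 → 10 bp
  179–192 → 14 bp
Sorted largest to smallest: 78, 45, 45, 14, 10 bp.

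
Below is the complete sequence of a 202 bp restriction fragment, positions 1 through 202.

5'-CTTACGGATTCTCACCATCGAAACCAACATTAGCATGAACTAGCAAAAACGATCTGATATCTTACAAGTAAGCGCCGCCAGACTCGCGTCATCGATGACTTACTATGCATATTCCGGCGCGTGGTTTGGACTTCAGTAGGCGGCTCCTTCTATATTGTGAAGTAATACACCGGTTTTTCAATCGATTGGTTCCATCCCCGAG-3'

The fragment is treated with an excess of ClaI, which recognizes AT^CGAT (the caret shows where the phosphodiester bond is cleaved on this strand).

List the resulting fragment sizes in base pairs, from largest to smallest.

ClaI sites (ATCGAT) start at positions 91, 181.
ClaI cuts after base 2 of each site, so after positions 92, 182.
Linear molecule, 2 cuts → 3 fragments:
  1–92 → 92 bp
  93–182 → 90 bp
  183–202 → 20 bp
Sorted largest to smallest: 92, 90, 20 bp.

92, 90, 20 bp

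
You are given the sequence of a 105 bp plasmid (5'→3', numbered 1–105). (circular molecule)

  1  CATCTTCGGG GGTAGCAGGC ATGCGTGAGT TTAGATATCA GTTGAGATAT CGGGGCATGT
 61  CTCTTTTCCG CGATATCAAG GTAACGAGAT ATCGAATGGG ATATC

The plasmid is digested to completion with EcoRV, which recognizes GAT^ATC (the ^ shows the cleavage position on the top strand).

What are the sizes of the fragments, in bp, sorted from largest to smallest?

EcoRV sites (GATATC) start at positions 34, 46, 72, 88, 100.
EcoRV cuts after base 3 of each site, so after positions 36, 48, 74, 90, 102.
Circular molecule, 5 cuts → 5 fragments:
  37–48 → 12 bp
  49–74 → 26 bp
  75–90 → 16 bp
  91–102 → 12 bp
  103–105 then 1–36 → 3 + 36 = 39 bp
Sorted largest to smallest: 39, 26, 16, 12, 12 bp.

39, 26, 16, 12, 12 bp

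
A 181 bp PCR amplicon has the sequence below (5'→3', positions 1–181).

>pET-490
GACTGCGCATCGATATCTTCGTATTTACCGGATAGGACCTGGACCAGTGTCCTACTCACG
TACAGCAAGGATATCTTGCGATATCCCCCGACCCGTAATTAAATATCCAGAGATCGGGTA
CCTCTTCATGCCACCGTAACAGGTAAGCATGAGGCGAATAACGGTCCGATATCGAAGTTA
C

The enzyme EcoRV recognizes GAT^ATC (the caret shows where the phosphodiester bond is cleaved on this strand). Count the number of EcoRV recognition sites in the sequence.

GATATC occurs starting at positions 12, 70, 80, 168.
EcoRV cuts at 4 sites.

4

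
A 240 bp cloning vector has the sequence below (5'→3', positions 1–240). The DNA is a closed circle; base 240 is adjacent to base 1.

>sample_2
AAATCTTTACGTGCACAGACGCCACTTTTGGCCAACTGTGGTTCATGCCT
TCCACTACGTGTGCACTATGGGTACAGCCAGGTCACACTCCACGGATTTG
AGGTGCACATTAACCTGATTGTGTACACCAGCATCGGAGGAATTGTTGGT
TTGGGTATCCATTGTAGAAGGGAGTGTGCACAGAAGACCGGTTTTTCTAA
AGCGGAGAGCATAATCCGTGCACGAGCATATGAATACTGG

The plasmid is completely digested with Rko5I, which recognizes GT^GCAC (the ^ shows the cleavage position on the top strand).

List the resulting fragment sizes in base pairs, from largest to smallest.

Rko5I sites (GTGCAC) start at positions 11, 61, 103, 176, 218.
Rko5I cuts after base 2 of each site, so after positions 12, 62, 104, 177, 219.
Circular molecule, 5 cuts → 5 fragments:
  13–62 → 50 bp
  63–104 → 42 bp
  105–177 → 73 bp
  178–219 → 42 bp
  220–240 then 1–12 → 21 + 12 = 33 bp
Sorted largest to smallest: 73, 50, 42, 42, 33 bp.

73, 50, 42, 42, 33 bp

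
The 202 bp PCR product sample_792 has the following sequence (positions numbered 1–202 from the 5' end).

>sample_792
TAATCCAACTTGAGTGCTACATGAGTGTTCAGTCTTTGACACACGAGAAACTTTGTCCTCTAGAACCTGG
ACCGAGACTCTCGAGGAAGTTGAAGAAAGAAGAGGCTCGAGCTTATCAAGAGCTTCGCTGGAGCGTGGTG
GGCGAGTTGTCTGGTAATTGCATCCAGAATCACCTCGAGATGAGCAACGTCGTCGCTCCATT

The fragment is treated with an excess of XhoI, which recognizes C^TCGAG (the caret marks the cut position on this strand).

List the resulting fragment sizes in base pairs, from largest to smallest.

80, 68, 28, 26 bp

XhoI sites (CTCGAG) start at positions 80, 106, 174.
XhoI cuts after the first base of each site, so after positions 80, 106, 174.
Linear molecule, 3 cuts → 4 fragments:
  1–80 → 80 bp
  81–106 → 26 bp
  107–174 → 68 bp
  175–202 → 28 bp
Sorted largest to smallest: 80, 68, 28, 26 bp.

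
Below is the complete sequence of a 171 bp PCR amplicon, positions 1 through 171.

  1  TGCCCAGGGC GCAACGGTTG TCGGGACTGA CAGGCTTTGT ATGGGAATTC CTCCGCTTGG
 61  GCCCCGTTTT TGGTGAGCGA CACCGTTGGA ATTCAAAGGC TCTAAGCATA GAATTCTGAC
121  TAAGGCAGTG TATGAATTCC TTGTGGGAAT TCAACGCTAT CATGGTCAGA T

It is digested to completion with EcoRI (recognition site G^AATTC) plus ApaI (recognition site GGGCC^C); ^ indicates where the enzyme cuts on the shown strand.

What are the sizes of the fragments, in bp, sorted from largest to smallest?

EcoRI sites (GAATTC) start at positions 45, 89, 111, 134, 147.
EcoRI cuts after the first base of each site, so after positions 45, 89, 111, 134, 147.
The ApaI site (GGGCCC) starts at position 59.
ApaI cuts after base 5 of each site (before the last base), so after position 63.
Combined cut positions: 45, 63, 89, 111, 134, 147.
Linear molecule, 6 cuts → 7 fragments:
  1–45 → 45 bp
  46–63 → 18 bp
  64–89 → 26 bp
  90–111 → 22 bp
  112–134 → 23 bp
  135–147 → 13 bp
  148–171 → 24 bp
Sorted largest to smallest: 45, 26, 24, 23, 22, 18, 13 bp.

45, 26, 24, 23, 22, 18, 13 bp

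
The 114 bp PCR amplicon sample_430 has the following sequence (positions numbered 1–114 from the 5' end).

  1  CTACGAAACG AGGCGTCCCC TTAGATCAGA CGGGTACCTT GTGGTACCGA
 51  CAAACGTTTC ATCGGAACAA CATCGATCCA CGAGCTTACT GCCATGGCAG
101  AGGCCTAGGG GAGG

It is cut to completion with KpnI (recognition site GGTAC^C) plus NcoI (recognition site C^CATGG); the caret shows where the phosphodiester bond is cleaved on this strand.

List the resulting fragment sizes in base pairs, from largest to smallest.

45, 37, 22, 10 bp

KpnI sites (GGTACC) start at positions 33, 43.
KpnI cuts after base 5 of each site (before the last base), so after positions 37, 47.
The NcoI site (CCATGG) starts at position 92.
NcoI cuts after the first base of each site, so after position 92.
Combined cut positions: 37, 47, 92.
Linear molecule, 3 cuts → 4 fragments:
  1–37 → 37 bp
  38–47 → 10 bp
  48–92 → 45 bp
  93–114 → 22 bp
Sorted largest to smallest: 45, 37, 22, 10 bp.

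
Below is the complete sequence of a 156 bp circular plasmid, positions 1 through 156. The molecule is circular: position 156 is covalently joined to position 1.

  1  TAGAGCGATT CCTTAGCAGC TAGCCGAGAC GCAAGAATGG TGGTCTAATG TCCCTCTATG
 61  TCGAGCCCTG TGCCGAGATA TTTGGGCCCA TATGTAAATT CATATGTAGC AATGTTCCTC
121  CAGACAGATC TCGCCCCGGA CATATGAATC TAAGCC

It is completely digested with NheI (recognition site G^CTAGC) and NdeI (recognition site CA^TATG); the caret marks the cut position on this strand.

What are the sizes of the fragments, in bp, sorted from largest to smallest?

The NheI site (GCTAGC) starts at position 19.
NheI cuts after the first base of each site, so after position 19.
NdeI sites (CATATG) start at positions 89, 101, 141.
NdeI cuts after base 2 of each site, so after positions 90, 102, 142.
Combined cut positions: 19, 90, 102, 142.
Circular molecule, 4 cuts → 4 fragments:
  20–90 → 71 bp
  91–102 → 12 bp
  103–142 → 40 bp
  143–156 then 1–19 → 14 + 19 = 33 bp
Sorted largest to smallest: 71, 40, 33, 12 bp.

71, 40, 33, 12 bp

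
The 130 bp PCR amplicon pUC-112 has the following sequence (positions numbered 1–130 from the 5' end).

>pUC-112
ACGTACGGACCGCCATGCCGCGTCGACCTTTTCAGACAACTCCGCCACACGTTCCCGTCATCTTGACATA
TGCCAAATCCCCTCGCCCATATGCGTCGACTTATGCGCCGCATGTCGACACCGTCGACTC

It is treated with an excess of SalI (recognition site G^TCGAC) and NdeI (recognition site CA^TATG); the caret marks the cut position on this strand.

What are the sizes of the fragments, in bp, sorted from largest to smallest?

SalI sites (GTCGAC) start at positions 22, 95, 114, 123.
SalI cuts after the first base of each site, so after positions 22, 95, 114, 123.
NdeI sites (CATATG) start at positions 67, 88.
NdeI cuts after base 2 of each site, so after positions 68, 89.
Combined cut positions: 22, 68, 89, 95, 114, 123.
Linear molecule, 6 cuts → 7 fragments:
  1–22 → 22 bp
  23–68 → 46 bp
  69–89 → 21 bp
  90–95 → 6 bp
  96–114 → 19 bp
  115–123 → 9 bp
  124–130 → 7 bp
Sorted largest to smallest: 46, 22, 21, 19, 9, 7, 6 bp.

46, 22, 21, 19, 9, 7, 6 bp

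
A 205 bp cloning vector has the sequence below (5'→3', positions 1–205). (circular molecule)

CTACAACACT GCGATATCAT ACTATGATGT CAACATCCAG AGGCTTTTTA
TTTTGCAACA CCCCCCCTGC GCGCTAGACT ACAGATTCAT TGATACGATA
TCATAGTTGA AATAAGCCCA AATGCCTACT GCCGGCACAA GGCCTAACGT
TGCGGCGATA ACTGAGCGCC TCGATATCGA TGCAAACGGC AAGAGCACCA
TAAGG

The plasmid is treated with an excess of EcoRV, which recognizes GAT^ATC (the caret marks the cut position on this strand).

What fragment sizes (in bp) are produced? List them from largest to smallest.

EcoRV sites (GATATC) start at positions 13, 97, 173.
EcoRV cuts after base 3 of each site, so after positions 15, 99, 175.
Circular molecule, 3 cuts → 3 fragments:
  16–99 → 84 bp
  100–175 → 76 bp
  176–205 then 1–15 → 30 + 15 = 45 bp
Sorted largest to smallest: 84, 76, 45 bp.

84, 76, 45 bp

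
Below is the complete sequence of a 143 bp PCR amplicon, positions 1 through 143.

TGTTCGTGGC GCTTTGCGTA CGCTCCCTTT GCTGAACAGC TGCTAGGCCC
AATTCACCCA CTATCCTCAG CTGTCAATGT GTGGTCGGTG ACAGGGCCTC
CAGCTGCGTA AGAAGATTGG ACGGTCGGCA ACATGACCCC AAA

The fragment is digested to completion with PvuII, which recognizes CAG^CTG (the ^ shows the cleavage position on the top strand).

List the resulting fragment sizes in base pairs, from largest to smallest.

PvuII sites (CAGCTG) start at positions 37, 68, 101.
PvuII cuts after base 3 of each site, so after positions 39, 70, 103.
Linear molecule, 3 cuts → 4 fragments:
  1–39 → 39 bp
  40–70 → 31 bp
  71–103 → 33 bp
  104–143 → 40 bp
Sorted largest to smallest: 40, 39, 33, 31 bp.

40, 39, 33, 31 bp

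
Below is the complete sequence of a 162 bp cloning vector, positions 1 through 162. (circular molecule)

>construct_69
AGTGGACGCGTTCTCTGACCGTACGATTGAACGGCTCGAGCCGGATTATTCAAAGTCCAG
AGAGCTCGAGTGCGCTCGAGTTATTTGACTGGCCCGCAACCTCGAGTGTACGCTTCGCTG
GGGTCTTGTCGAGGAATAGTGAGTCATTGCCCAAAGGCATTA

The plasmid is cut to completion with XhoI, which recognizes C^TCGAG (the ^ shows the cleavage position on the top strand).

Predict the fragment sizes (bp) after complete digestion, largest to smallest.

XhoI sites (CTCGAG) start at positions 35, 65, 75, 101.
XhoI cuts after the first base of each site, so after positions 35, 65, 75, 101.
Circular molecule, 4 cuts → 4 fragments:
  36–65 → 30 bp
  66–75 → 10 bp
  76–101 → 26 bp
  102–162 then 1–35 → 61 + 35 = 96 bp
Sorted largest to smallest: 96, 30, 26, 10 bp.

96, 30, 26, 10 bp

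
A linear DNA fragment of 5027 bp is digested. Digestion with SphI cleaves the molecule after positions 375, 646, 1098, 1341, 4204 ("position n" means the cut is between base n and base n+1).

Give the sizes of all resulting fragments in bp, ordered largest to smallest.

Linear molecule, 5 cuts → 6 fragments:
  375 − 0 = 375 bp
  646 − 375 = 271 bp
  1098 − 646 = 452 bp
  1341 − 1098 = 243 bp
  4204 − 1341 = 2863 bp
  5027 − 4204 = 823 bp
Sorted largest to smallest: 2863, 823, 452, 375, 271, 243 bp.

2863, 823, 452, 375, 271, 243 bp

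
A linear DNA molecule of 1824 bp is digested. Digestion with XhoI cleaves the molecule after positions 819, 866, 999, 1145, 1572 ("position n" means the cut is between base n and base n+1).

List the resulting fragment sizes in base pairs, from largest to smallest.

Linear molecule, 5 cuts → 6 fragments:
  819 − 0 = 819 bp
  866 − 819 = 47 bp
  999 − 866 = 133 bp
  1145 − 999 = 146 bp
  1572 − 1145 = 427 bp
  1824 − 1572 = 252 bp
Sorted largest to smallest: 819, 427, 252, 146, 133, 47 bp.

819, 427, 252, 146, 133, 47 bp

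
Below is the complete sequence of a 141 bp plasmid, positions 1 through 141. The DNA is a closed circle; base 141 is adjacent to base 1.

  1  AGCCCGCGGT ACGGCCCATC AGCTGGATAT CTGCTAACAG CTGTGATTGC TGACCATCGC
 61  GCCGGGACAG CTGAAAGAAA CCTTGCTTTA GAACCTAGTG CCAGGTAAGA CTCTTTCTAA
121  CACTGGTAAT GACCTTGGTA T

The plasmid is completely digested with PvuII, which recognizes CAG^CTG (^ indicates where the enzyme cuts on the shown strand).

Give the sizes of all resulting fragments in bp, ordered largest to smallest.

93, 30, 18 bp

PvuII sites (CAGCTG) start at positions 20, 38, 68.
PvuII cuts after base 3 of each site, so after positions 22, 40, 70.
Circular molecule, 3 cuts → 3 fragments:
  23–40 → 18 bp
  41–70 → 30 bp
  71–141 then 1–22 → 71 + 22 = 93 bp
Sorted largest to smallest: 93, 30, 18 bp.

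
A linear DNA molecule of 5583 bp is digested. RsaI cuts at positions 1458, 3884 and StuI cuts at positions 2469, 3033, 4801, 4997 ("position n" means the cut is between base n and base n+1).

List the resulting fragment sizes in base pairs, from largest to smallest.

1458, 1011, 917, 851, 586, 564, 196 bp

Combined cut positions (sorted): 1458, 2469, 3033, 3884, 4801, 4997.
Linear molecule, 6 cuts → 7 fragments:
  1458 − 0 = 1458 bp
  2469 − 1458 = 1011 bp
  3033 − 2469 = 564 bp
  3884 − 3033 = 851 bp
  4801 − 3884 = 917 bp
  4997 − 4801 = 196 bp
  5583 − 4997 = 586 bp
Sorted largest to smallest: 1458, 1011, 917, 851, 586, 564, 196 bp.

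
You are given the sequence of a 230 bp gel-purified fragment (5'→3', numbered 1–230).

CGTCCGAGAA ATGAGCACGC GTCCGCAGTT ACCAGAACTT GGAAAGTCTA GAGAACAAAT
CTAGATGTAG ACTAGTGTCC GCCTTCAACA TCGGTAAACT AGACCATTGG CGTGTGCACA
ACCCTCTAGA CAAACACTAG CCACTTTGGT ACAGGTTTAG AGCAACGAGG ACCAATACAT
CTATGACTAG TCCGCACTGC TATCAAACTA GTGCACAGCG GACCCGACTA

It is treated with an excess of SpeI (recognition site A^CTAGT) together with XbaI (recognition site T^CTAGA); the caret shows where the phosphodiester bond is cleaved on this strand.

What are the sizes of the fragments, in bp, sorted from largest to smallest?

SpeI sites (ACTAGT) start at positions 71, 186, 207.
SpeI cuts after the first base of each site, so after positions 71, 186, 207.
XbaI sites (TCTAGA) start at positions 47, 60, 125.
XbaI cuts after the first base of each site, so after positions 47, 60, 125.
Combined cut positions: 47, 60, 71, 125, 186, 207.
Linear molecule, 6 cuts → 7 fragments:
  1–47 → 47 bp
  48–60 → 13 bp
  61–71 → 11 bp
  72–125 → 54 bp
  126–186 → 61 bp
  187–207 → 21 bp
  208–230 → 23 bp
Sorted largest to smallest: 61, 54, 47, 23, 21, 13, 11 bp.

61, 54, 47, 23, 21, 13, 11 bp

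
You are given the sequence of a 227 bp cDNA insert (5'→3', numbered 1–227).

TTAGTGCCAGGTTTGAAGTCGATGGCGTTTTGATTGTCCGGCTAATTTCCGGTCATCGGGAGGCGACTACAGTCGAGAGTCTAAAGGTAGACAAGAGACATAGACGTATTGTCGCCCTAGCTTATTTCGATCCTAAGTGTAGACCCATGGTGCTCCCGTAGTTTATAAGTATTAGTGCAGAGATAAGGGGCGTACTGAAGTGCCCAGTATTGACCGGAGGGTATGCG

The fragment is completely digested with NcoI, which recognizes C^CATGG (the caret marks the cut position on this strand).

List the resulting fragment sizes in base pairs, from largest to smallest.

The NcoI site (CCATGG) starts at position 145.
NcoI cuts after the first base of each site, so after position 145.
Linear molecule, 1 cut → 2 fragments:
  1–145 → 145 bp
  146–227 → 82 bp
Sorted largest to smallest: 145, 82 bp.

145, 82 bp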